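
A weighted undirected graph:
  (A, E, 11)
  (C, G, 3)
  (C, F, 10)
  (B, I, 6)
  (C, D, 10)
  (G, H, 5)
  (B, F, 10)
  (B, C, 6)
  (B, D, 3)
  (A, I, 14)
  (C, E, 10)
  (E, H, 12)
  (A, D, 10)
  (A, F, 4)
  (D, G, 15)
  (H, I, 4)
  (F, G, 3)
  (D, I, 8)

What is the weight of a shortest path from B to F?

A few of the B→F routes:
B → F: 10
B → C → F: 6 + 10 = 16
B → I → H → G → F: 6 + 4 + 5 + 3 = 18
B → D → A → F: 3 + 10 + 4 = 17
B → C → G → F: 6 + 3 + 3 = 12
Shortest: 10.

10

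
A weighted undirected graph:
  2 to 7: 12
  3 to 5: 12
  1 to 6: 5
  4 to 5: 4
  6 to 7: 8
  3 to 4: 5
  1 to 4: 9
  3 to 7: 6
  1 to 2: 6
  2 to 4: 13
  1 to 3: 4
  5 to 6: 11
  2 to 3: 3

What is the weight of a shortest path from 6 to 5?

11

Comparing a few candidate routes:
6 → 1 → 2 → 3 → 4 → 5: 5 + 6 + 3 + 5 + 4 = 23
6 → 5: 11
6 → 1 → 3 → 5: 5 + 4 + 12 = 21
6 → 1 → 3 → 4 → 5: 5 + 4 + 5 + 4 = 18
6 → 1 → 4 → 5: 5 + 9 + 4 = 18
The minimum is 11.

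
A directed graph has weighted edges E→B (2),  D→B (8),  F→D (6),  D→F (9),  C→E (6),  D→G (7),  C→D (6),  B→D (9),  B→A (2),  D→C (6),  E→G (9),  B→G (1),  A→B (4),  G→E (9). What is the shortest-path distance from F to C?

Routes from F to C:
F→D→C: 6 + 6 = 12
Best route has total 12.

12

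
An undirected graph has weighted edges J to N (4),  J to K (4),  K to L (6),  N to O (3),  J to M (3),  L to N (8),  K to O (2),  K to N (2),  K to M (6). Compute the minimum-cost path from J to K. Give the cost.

4

Comparing a few candidate routes:
J - K: 4
J - N - O - K: 4 + 3 + 2 = 9
J - N - K: 4 + 2 = 6
Best route has total 4.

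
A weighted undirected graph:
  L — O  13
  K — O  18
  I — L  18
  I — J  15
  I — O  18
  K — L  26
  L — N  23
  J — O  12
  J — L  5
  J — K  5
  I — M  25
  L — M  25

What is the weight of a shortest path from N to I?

41

A few of the N→I routes:
N - L - O - J - I: 23 + 13 + 12 + 15 = 63
N - L - O - I: 23 + 13 + 18 = 54
N - L - J - O - I: 23 + 5 + 12 + 18 = 58
N - L - I: 23 + 18 = 41
N - L - J - I: 23 + 5 + 15 = 43
The minimum is 41.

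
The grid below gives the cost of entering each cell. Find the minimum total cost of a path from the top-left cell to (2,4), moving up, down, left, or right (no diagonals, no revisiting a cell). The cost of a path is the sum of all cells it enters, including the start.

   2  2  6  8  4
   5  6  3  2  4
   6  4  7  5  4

Best path: r0c0 r0c1 r0c2 r1c2 r1c3 r1c4 r2c4
Cost: 2 + 2 + 6 + 3 + 2 + 4 + 4 = 23

23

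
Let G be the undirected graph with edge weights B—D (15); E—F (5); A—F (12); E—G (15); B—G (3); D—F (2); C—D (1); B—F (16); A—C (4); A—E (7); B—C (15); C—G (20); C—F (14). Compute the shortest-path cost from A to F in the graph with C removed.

Paths from A to F avoiding C:
A - F: 12
A - E - F: 7 + 5 = 12
A - E - G - B - F: 7 + 15 + 3 + 16 = 41
A - E - G - B - D - F: 7 + 15 + 3 + 15 + 2 = 42
The minimum is 12.

12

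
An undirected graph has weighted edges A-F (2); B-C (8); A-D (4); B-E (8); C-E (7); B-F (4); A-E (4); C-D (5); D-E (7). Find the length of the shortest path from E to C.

A few of the E→C routes:
E-A-D-C: 4 + 4 + 5 = 13
E-D-C: 7 + 5 = 12
E-B-C: 8 + 8 = 16
E-C: 7
The minimum is 7.

7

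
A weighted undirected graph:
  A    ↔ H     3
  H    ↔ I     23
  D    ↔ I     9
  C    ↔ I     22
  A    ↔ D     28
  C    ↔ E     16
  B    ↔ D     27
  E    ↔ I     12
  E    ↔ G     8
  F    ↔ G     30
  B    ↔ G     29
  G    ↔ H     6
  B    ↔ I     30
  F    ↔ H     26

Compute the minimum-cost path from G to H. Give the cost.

6

Comparing a few candidate routes:
G - F - H: 30 + 26 = 56
G - E - I - H: 8 + 12 + 23 = 43
G - H: 6
Best route has total 6.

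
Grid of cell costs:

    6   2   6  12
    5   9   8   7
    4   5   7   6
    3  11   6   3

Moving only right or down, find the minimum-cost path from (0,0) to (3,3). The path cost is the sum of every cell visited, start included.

36

One optimal route is [0,0] -> [1,0] -> [2,0] -> [2,1] -> [2,2] -> [2,3] -> [3,3].
Its cost is 6 + 5 + 4 + 5 + 7 + 6 + 3 = 36.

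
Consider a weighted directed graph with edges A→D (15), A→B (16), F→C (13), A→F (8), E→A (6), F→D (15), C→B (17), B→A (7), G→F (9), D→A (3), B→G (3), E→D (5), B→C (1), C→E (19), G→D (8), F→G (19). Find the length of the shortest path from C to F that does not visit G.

32

Routes from C to F avoiding G:
C → E → D → A → F: 19 + 5 + 3 + 8 = 35
C → B → A → F: 17 + 7 + 8 = 32
C → E → A → F: 19 + 6 + 8 = 33
The minimum is 32.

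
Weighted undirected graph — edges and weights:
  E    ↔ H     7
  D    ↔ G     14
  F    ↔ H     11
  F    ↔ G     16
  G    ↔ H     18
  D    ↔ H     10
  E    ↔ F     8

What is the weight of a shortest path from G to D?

Routes from G to D:
G-F-E-H-D: 16 + 8 + 7 + 10 = 41
G-F-H-D: 16 + 11 + 10 = 37
G-D: 14
G-H-D: 18 + 10 = 28
Shortest: 14.

14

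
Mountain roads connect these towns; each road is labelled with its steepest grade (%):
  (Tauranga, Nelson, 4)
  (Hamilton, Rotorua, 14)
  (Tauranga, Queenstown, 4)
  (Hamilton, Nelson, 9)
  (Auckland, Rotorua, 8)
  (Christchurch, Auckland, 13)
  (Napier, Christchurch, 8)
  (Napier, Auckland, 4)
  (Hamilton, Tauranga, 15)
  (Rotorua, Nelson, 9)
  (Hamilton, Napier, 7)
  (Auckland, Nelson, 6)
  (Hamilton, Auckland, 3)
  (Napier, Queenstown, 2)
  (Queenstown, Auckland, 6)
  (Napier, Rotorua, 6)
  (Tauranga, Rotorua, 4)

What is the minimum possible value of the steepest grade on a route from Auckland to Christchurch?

8

A few of the Auckland→Christchurch routes:
Auckland -> Rotorua -> Napier -> Christchurch: max(8, 6, 8) = 8
Auckland -> Hamilton -> Napier -> Christchurch: max(3, 7, 8) = 8
Auckland -> Rotorua -> Tauranga -> Queenstown -> Napier -> Christchurch: max(8, 4, 4, 2, 8) = 8
Smallest bottleneck: 8%.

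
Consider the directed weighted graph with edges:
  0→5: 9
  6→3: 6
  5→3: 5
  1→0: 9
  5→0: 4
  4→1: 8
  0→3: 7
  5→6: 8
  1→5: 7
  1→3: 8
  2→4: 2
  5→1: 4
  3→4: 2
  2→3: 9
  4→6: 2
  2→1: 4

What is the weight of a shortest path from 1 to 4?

10

A few of the 1→4 routes:
1 - 5 - 0 - 3 - 4: 7 + 4 + 7 + 2 = 20
1 - 5 - 3 - 4: 7 + 5 + 2 = 14
1 - 0 - 3 - 4: 9 + 7 + 2 = 18
1 - 3 - 4: 8 + 2 = 10
Best route has total 10.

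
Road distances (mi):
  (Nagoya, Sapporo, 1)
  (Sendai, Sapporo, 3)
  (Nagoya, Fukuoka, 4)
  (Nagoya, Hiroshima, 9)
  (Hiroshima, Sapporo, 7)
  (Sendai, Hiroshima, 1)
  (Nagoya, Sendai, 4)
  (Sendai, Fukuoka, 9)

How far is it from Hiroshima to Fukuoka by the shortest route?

Comparing a few candidate routes:
Hiroshima-Nagoya-Fukuoka: 9 + 4 = 13
Hiroshima-Sapporo-Nagoya-Fukuoka: 7 + 1 + 4 = 12
Hiroshima-Sendai-Fukuoka: 1 + 9 = 10
Hiroshima-Sapporo-Sendai-Nagoya-Fukuoka: 7 + 3 + 4 + 4 = 18
Hiroshima-Sendai-Sapporo-Nagoya-Fukuoka: 1 + 3 + 1 + 4 = 9
Hiroshima-Sendai-Nagoya-Fukuoka: 1 + 4 + 4 = 9
Shortest: 9 mi.

9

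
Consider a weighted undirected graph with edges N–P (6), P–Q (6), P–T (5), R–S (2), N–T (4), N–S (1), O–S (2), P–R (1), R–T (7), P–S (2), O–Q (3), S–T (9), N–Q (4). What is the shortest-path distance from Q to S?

5

Checking several routes:
Q - P - R - S: 6 + 1 + 2 = 9
Q - P - S: 6 + 2 = 8
Q - P - N - S: 6 + 6 + 1 = 13
Q - N - P - S: 4 + 6 + 2 = 12
Q - N - S: 4 + 1 = 5
Q - O - S: 3 + 2 = 5
Best route has total 5.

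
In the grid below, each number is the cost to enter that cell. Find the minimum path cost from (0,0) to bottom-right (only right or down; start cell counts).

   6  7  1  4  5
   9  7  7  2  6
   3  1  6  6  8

Best path: (0,0) -> (0,1) -> (0,2) -> (0,3) -> (1,3) -> (1,4) -> (2,4)
Cost: 6 + 7 + 1 + 4 + 2 + 6 + 8 = 34

34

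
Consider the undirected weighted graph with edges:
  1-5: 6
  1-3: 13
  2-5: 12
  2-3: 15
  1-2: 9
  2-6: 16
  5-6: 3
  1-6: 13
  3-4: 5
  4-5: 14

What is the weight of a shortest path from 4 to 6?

A few of the 4→6 routes:
4 -> 5 -> 1 -> 6: 14 + 6 + 13 = 33
4 -> 3 -> 2 -> 5 -> 6: 5 + 15 + 12 + 3 = 35
4 -> 5 -> 6: 14 + 3 = 17
4 -> 3 -> 1 -> 6: 5 + 13 + 13 = 31
4 -> 3 -> 1 -> 5 -> 6: 5 + 13 + 6 + 3 = 27
Best route has total 17.

17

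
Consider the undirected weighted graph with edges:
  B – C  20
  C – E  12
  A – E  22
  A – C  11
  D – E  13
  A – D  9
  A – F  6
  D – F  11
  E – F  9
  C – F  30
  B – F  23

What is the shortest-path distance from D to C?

Comparing a few candidate routes:
D -> F -> A -> C: 11 + 6 + 11 = 28
D -> E -> C: 13 + 12 = 25
D -> F -> E -> C: 11 + 9 + 12 = 32
D -> A -> C: 9 + 11 = 20
The minimum is 20.

20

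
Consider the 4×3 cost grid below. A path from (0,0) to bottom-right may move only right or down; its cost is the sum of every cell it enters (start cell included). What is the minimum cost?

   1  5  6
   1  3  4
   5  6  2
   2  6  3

Path (0,0) → (1,0) → (1,1) → (1,2) → (2,2) → (3,2): 1 + 1 + 3 + 4 + 2 + 3 = 14.

14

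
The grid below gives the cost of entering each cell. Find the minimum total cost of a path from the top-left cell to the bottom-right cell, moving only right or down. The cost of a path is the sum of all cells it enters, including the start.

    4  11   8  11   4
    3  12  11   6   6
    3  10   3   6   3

32

Take (0,0) → (1,0) → (2,0) → (2,1) → (2,2) → (2,3) → (2,4) for a total of 4 + 3 + 3 + 10 + 3 + 6 + 3 = 32.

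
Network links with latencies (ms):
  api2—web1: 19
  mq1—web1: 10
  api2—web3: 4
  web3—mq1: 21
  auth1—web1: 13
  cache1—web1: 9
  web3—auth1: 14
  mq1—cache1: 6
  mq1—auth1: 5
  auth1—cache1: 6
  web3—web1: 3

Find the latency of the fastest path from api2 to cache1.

16

Comparing a few candidate routes:
api2 - web3 - web1 - cache1: 4 + 3 + 9 = 16
api2 - web3 - auth1 - cache1: 4 + 14 + 6 = 24
api2 - web3 - web1 - mq1 - cache1: 4 + 3 + 10 + 6 = 23
api2 - web3 - web1 - mq1 - auth1 - cache1: 4 + 3 + 10 + 5 + 6 = 28
api2 - web3 - web1 - auth1 - cache1: 4 + 3 + 13 + 6 = 26
Shortest: 16 ms.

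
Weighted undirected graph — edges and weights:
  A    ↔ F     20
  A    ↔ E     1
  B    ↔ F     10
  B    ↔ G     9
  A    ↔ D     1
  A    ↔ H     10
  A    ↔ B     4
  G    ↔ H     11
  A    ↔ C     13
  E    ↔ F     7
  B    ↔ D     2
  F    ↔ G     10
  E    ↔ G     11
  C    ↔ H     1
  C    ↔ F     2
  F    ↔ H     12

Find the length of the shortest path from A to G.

A few of the A→G routes:
A→E→G: 1 + 11 = 12
A→B→G: 4 + 9 = 13
A→D→B→G: 1 + 2 + 9 = 12
A→H→G: 10 + 11 = 21
A→E→F→G: 1 + 7 + 10 = 18
Shortest: 12.

12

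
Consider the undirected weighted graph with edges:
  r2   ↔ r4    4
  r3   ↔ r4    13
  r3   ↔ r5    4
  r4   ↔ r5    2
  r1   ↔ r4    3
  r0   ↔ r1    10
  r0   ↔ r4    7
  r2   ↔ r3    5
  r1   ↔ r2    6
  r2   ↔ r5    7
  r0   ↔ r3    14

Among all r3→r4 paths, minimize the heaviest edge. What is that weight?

4

Checking several routes:
r3 -> r2 -> r1 -> r4: max(5, 6, 3) = 6
r3 -> r5 -> r4: max(4, 2) = 4
r3 -> r2 -> r4: max(5, 4) = 5
r3 -> r2 -> r5 -> r4: max(5, 7, 2) = 7
r3 -> r5 -> r2 -> r1 -> r4: max(4, 7, 6, 3) = 7
r3 -> r5 -> r2 -> r4: max(4, 7, 4) = 7
Best route has worst link 4.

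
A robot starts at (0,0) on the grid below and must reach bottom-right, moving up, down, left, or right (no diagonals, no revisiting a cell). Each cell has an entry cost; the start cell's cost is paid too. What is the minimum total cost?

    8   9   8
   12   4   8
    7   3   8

32

Path (0,0) (0,1) (1,1) (2,1) (2,2): 8 + 9 + 4 + 3 + 8 = 32.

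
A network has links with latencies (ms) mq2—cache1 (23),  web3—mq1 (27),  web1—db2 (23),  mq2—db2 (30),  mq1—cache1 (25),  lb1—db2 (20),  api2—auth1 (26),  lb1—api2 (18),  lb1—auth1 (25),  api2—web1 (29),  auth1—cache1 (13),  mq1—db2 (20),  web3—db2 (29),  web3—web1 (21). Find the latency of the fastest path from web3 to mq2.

Some routes from web3 to mq2:
web3 - mq1 - cache1 - mq2: 27 + 25 + 23 = 75
web3 - db2 - mq1 - cache1 - mq2: 29 + 20 + 25 + 23 = 97
web3 - web1 - db2 - mq2: 21 + 23 + 30 = 74
web3 - db2 - mq2: 29 + 30 = 59
web3 - mq1 - db2 - mq2: 27 + 20 + 30 = 77
web3 - db2 - lb1 - auth1 - cache1 - mq2: 29 + 20 + 25 + 13 + 23 = 110
Best route has total 59 ms.

59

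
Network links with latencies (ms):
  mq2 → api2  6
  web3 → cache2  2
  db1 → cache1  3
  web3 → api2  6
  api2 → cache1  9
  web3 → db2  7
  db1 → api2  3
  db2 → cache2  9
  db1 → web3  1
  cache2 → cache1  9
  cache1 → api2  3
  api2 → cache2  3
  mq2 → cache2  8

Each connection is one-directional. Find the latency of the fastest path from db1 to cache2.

Candidate routes:
db1→cache1→api2→cache2: 3 + 3 + 3 = 9
db1→web3→db2→cache2: 1 + 7 + 9 = 17
db1→api2→cache2: 3 + 3 = 6
db1→web3→cache2: 1 + 2 = 3
db1→web3→api2→cache2: 1 + 6 + 3 = 10
Best route has total 3 ms.

3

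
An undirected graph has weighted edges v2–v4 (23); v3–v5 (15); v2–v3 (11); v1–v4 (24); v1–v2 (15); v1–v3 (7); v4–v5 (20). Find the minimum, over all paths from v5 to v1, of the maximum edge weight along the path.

Comparing a few candidate routes:
v5 -> v3 -> v2 -> v1: max(15, 11, 15) = 15
v5 -> v4 -> v2 -> v1: max(20, 23, 15) = 23
v5 -> v3 -> v1: max(15, 7) = 15
The minimum achievable maximum is 15.

15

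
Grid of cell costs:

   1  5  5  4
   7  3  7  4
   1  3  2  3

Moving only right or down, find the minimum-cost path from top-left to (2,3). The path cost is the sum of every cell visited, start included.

17

One optimal route is [0,0] [0,1] [1,1] [2,1] [2,2] [2,3].
Its cost is 1 + 5 + 3 + 3 + 2 + 3 = 17.
For comparison, the top-then-right route costs 22.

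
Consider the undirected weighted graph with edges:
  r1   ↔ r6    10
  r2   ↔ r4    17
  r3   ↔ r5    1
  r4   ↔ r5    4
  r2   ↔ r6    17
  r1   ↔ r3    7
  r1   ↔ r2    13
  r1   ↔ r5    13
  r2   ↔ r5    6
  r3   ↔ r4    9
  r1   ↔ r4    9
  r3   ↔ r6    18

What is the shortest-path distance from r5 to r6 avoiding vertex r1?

19

Some routes from r5 to r6 avoiding r1:
r5 → r4 → r2 → r6: 4 + 17 + 17 = 38
r5 → r2 → r6: 6 + 17 = 23
r5 → r4 → r3 → r6: 4 + 9 + 18 = 31
r5 → r3 → r6: 1 + 18 = 19
The minimum is 19.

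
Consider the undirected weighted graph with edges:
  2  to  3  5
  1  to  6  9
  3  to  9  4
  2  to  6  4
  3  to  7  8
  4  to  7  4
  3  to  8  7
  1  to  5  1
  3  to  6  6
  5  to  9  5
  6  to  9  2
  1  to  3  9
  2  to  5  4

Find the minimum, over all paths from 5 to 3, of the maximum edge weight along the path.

4

A few of the 5→3 routes:
5 → 9 → 3: max(5, 4) = 5
5 → 2 → 6 → 9 → 3: max(4, 4, 2, 4) = 4
5 → 9 → 6 → 2 → 3: max(5, 2, 4, 5) = 5
Best route has worst link 4.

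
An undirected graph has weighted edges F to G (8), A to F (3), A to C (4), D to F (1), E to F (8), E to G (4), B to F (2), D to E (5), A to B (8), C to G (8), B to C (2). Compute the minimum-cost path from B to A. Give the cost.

Comparing a few candidate routes:
B-F-A: 2 + 3 = 5
B-A: 8
B-C-G-E-D-F-A: 2 + 8 + 4 + 5 + 1 + 3 = 23
B-F-G-C-A: 2 + 8 + 8 + 4 = 22
B-C-G-F-A: 2 + 8 + 8 + 3 = 21
B-C-A: 2 + 4 = 6
The minimum is 5.

5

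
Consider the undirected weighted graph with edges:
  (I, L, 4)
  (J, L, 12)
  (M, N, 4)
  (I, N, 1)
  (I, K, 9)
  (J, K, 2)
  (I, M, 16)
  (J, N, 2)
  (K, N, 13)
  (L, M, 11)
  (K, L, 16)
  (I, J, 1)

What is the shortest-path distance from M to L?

Comparing a few candidate routes:
M -> N -> J -> I -> L: 4 + 2 + 1 + 4 = 11
M -> N -> I -> L: 4 + 1 + 4 = 9
M -> N -> J -> L: 4 + 2 + 12 = 18
M -> N -> I -> J -> L: 4 + 1 + 1 + 12 = 18
M -> L: 11
Best route has total 9.

9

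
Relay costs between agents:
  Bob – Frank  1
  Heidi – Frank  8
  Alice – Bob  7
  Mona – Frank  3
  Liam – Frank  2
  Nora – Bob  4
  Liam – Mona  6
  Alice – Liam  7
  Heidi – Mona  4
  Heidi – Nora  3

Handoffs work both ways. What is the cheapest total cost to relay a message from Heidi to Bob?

Some routes from Heidi to Bob:
Heidi-Frank-Bob: 8 + 1 = 9
Heidi-Mona-Frank-Bob: 4 + 3 + 1 = 8
Heidi-Nora-Bob: 3 + 4 = 7
The minimum is 7.

7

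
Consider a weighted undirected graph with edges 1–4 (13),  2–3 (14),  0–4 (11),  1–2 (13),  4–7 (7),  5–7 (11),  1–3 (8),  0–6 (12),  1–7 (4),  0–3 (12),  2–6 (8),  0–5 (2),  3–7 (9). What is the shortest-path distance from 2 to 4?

24

Checking several routes:
2 → 6 → 0 → 4: 8 + 12 + 11 = 31
2 → 1 → 7 → 4: 13 + 4 + 7 = 24
2 → 1 → 4: 13 + 13 = 26
2 → 3 → 7 → 4: 14 + 9 + 7 = 30
Best route has total 24.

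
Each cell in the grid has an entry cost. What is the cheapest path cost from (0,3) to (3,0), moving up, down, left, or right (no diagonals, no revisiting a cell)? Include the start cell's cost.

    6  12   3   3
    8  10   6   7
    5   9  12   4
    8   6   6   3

37

Path r0c3 → r1c3 → r2c3 → r3c3 → r3c2 → r3c1 → r3c0: 3 + 7 + 4 + 3 + 6 + 6 + 8 = 37.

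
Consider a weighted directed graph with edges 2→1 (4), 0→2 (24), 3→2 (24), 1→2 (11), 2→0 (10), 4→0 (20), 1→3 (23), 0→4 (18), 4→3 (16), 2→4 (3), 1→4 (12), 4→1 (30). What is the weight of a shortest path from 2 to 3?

19

Checking several routes:
2→1→3: 4 + 23 = 27
2→4→3: 3 + 16 = 19
2→0→4→3: 10 + 18 + 16 = 44
2→1→4→3: 4 + 12 + 16 = 32
Shortest: 19.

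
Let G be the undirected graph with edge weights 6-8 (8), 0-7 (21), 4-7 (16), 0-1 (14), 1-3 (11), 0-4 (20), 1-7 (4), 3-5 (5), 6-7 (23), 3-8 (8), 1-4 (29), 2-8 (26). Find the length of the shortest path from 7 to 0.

18

Checking several routes:
7-1-0: 4 + 14 = 18
7-0: 21
7-4-0: 16 + 20 = 36
The minimum is 18.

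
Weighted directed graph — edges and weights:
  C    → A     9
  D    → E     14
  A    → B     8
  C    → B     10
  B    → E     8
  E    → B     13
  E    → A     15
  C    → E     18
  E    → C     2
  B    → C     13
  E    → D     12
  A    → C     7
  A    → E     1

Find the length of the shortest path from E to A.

11

Paths from E to A:
E → A: 15
E → B → C → A: 13 + 13 + 9 = 35
E → C → A: 2 + 9 = 11
Shortest: 11.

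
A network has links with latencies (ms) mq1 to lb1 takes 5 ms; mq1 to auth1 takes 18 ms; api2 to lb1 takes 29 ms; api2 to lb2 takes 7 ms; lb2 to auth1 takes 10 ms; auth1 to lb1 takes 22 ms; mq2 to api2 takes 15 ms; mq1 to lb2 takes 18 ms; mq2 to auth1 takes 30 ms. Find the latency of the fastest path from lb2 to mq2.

A few of the lb2→mq2 routes:
lb2 -> api2 -> mq2: 7 + 15 = 22
lb2 -> auth1 -> mq2: 10 + 30 = 40
lb2 -> mq1 -> auth1 -> mq2: 18 + 18 + 30 = 66
The minimum is 22 ms.

22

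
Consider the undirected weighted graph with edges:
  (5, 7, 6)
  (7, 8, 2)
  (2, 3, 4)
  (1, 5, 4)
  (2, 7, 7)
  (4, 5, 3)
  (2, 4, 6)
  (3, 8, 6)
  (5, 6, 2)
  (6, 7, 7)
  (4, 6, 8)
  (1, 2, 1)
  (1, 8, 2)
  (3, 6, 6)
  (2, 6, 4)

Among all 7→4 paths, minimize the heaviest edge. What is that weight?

4

Some routes from 7 to 4:
7→8→1→5→4: max(2, 2, 4, 3) = 4
7→8→3→6→2→4: max(2, 6, 6, 4, 6) = 6
7→8→3→6→5→1→2→4: max(2, 6, 6, 2, 4, 1, 6) = 6
7→8→3→6→2→1→5→4: max(2, 6, 6, 4, 1, 4, 3) = 6
7→8→1→2→6→5→4: max(2, 2, 1, 4, 2, 3) = 4
The minimum achievable maximum is 4.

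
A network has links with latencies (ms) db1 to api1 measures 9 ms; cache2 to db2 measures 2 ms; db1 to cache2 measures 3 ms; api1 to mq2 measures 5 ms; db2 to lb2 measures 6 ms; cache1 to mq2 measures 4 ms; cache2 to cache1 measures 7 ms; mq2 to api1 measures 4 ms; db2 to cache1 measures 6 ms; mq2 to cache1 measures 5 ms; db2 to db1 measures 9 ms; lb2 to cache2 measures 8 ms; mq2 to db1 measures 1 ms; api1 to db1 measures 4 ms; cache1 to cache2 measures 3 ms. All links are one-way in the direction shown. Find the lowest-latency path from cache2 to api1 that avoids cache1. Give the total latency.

Paths from cache2 to api1 avoiding cache1:
cache2 → db2 → db1 → api1: 2 + 9 + 9 = 20
The minimum is 20 ms.

20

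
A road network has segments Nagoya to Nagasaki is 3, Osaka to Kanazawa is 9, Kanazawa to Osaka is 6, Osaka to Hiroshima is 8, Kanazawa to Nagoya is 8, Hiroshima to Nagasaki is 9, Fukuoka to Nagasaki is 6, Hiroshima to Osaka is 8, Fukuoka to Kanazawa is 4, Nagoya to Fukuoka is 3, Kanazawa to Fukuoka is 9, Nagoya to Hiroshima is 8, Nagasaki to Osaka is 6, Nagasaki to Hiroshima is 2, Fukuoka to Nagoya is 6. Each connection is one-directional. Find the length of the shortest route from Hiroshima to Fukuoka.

Paths from Hiroshima to Fukuoka:
Hiroshima → Nagasaki → Osaka → Kanazawa → Fukuoka: 9 + 6 + 9 + 9 = 33
Hiroshima → Osaka → Kanazawa → Nagoya → Fukuoka: 8 + 9 + 8 + 3 = 28
Hiroshima → Nagasaki → Osaka → Kanazawa → Nagoya → Fukuoka: 9 + 6 + 9 + 8 + 3 = 35
Hiroshima → Osaka → Kanazawa → Fukuoka: 8 + 9 + 9 = 26
The minimum is 26.

26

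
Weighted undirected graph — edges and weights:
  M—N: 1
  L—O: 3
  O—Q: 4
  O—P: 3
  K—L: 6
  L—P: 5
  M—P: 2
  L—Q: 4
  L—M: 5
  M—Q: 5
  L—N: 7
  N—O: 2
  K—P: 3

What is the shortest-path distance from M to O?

3

A few of the M→O routes:
M -> P -> L -> O: 2 + 5 + 3 = 10
M -> L -> O: 5 + 3 = 8
M -> N -> L -> O: 1 + 7 + 3 = 11
M -> Q -> O: 5 + 4 = 9
M -> P -> O: 2 + 3 = 5
M -> N -> O: 1 + 2 = 3
Best route has total 3.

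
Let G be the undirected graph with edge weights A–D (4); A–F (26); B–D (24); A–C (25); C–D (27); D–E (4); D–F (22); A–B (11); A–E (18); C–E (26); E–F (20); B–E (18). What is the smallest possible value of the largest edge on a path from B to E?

Comparing a few candidate routes:
B→A→D→E: max(11, 4, 4) = 11
B→E: max(18) = 18
B→A→D→F→E: max(11, 4, 22, 20) = 22
B→A→E: max(11, 18) = 18
Best route has worst link 11.

11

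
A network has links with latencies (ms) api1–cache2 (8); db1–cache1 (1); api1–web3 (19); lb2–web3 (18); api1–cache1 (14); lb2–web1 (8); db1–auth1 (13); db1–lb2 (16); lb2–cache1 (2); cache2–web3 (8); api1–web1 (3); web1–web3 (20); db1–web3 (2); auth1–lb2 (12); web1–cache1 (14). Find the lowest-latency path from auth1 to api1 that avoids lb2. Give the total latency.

28

Some routes from auth1 to api1 avoiding lb2:
auth1 - db1 - cache1 - web1 - api1: 13 + 1 + 14 + 3 = 31
auth1 - db1 - web3 - cache2 - api1: 13 + 2 + 8 + 8 = 31
auth1 - db1 - cache1 - api1: 13 + 1 + 14 = 28
The minimum is 28 ms.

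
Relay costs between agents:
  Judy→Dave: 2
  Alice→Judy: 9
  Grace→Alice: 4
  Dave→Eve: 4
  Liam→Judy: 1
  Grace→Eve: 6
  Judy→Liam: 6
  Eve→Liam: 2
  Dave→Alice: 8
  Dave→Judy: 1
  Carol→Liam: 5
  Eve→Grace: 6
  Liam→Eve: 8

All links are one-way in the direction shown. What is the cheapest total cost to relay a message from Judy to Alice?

Routes from Judy to Alice:
Judy-Dave-Alice: 2 + 8 = 10
Judy-Dave-Eve-Grace-Alice: 2 + 4 + 6 + 4 = 16
Judy-Liam-Eve-Grace-Alice: 6 + 8 + 6 + 4 = 24
Best route has total 10.

10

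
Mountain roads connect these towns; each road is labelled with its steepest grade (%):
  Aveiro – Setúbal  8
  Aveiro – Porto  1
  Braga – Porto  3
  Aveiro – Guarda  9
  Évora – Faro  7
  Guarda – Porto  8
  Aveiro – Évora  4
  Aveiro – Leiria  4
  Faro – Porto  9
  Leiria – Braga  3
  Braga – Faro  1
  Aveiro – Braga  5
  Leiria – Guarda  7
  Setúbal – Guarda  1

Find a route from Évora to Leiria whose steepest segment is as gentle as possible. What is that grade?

Some routes from Évora to Leiria:
Évora - Aveiro - Braga - Leiria: max(4, 5, 3) = 5
Évora - Aveiro - Leiria: max(4, 4) = 4
Évora - Faro - Braga - Porto - Aveiro - Leiria: max(7, 1, 3, 1, 4) = 7
Évora - Aveiro - Porto - Braga - Leiria: max(4, 1, 3, 3) = 4
Best route has worst link 4%.

4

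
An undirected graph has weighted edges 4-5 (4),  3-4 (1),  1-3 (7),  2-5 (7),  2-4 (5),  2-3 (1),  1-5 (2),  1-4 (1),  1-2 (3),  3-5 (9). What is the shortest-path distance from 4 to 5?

3

Some routes from 4 to 5:
4 -> 3 -> 2 -> 1 -> 5: 1 + 1 + 3 + 2 = 7
4 -> 1 -> 5: 1 + 2 = 3
4 -> 5: 4
The minimum is 3.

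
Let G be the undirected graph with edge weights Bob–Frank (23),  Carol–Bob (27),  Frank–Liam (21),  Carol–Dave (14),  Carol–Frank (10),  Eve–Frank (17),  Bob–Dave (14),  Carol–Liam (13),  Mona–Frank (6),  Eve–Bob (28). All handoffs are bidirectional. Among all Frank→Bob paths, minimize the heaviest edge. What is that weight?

14

Candidate routes:
Frank → Eve → Bob: max(17, 28) = 28
Frank → Carol → Bob: max(10, 27) = 27
Frank → Bob: max(23) = 23
Frank → Liam → Carol → Bob: max(21, 13, 27) = 27
Frank → Carol → Dave → Bob: max(10, 14, 14) = 14
Frank → Liam → Carol → Dave → Bob: max(21, 13, 14, 14) = 21
Best route has worst link 14.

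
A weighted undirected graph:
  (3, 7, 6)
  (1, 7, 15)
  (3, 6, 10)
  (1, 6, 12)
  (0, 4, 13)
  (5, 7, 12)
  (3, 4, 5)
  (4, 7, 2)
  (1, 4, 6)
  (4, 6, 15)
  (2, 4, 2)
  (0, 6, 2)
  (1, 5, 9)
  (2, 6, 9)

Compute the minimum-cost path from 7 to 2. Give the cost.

4

Comparing a few candidate routes:
7 - 4 - 6 - 2: 2 + 15 + 9 = 26
7 - 4 - 2: 2 + 2 = 4
7 - 1 - 4 - 2: 15 + 6 + 2 = 23
7 - 3 - 4 - 2: 6 + 5 + 2 = 13
7 - 3 - 6 - 2: 6 + 10 + 9 = 25
7 - 4 - 0 - 6 - 2: 2 + 13 + 2 + 9 = 26
The minimum is 4.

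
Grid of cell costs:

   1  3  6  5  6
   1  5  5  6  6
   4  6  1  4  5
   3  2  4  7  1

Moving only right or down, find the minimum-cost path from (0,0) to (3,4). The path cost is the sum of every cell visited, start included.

Path [0,0] → [1,0] → [1,1] → [1,2] → [2,2] → [2,3] → [2,4] → [3,4]: 1 + 1 + 5 + 5 + 1 + 4 + 5 + 1 = 23.
(Top row then right column would cost 33.)

23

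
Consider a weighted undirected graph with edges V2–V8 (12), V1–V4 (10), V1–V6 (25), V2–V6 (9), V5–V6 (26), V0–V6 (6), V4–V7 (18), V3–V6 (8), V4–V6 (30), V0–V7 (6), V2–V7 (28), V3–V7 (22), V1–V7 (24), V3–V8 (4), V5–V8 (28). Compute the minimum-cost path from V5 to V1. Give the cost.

Some routes from V5 to V1:
V5 -> V6 -> V0 -> V7 -> V1: 26 + 6 + 6 + 24 = 62
V5 -> V8 -> V3 -> V6 -> V1: 28 + 4 + 8 + 25 = 65
V5 -> V6 -> V1: 26 + 25 = 51
Shortest: 51.

51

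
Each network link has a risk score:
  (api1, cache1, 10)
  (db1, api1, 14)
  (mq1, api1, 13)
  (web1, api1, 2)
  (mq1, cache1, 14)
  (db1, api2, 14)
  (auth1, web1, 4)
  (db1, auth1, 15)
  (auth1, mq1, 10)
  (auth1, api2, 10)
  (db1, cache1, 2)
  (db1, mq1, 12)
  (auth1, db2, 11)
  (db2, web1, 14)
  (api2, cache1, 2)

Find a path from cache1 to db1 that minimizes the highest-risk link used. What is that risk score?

Checking several routes:
cache1 -> api1 -> web1 -> auth1 -> mq1 -> db1: max(10, 2, 4, 10, 12) = 12
cache1 -> db1: max(2) = 2
cache1 -> api2 -> auth1 -> mq1 -> db1: max(2, 10, 10, 12) = 12
The minimum achievable maximum is 2.

2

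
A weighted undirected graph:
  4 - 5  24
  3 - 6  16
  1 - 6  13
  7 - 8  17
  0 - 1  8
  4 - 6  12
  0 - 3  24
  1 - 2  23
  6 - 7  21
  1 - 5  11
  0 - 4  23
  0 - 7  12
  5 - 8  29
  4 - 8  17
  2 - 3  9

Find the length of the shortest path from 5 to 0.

A few of the 5→0 routes:
5 -> 1 -> 6 -> 7 -> 0: 11 + 13 + 21 + 12 = 57
5 -> 1 -> 0: 11 + 8 = 19
5 -> 1 -> 6 -> 4 -> 0: 11 + 13 + 12 + 23 = 59
5 -> 4 -> 6 -> 1 -> 0: 24 + 12 + 13 + 8 = 57
5 -> 4 -> 0: 24 + 23 = 47
5 -> 8 -> 7 -> 0: 29 + 17 + 12 = 58
Best route has total 19.

19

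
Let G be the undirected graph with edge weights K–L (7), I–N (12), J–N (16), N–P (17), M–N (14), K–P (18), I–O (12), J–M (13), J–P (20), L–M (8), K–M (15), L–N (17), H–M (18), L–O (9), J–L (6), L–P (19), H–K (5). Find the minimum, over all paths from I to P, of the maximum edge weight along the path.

17

A few of the I→P routes:
I -> O -> L -> K -> M -> J -> N -> P: max(12, 9, 7, 15, 13, 16, 17) = 17
I -> O -> L -> K -> M -> N -> P: max(12, 9, 7, 15, 14, 17) = 17
I -> O -> L -> J -> N -> P: max(12, 9, 6, 16, 17) = 17
I -> O -> L -> J -> M -> N -> P: max(12, 9, 6, 13, 14, 17) = 17
I -> O -> L -> N -> P: max(12, 9, 17, 17) = 17
I -> O -> L -> M -> J -> N -> P: max(12, 9, 8, 13, 16, 17) = 17
The minimum achievable maximum is 17.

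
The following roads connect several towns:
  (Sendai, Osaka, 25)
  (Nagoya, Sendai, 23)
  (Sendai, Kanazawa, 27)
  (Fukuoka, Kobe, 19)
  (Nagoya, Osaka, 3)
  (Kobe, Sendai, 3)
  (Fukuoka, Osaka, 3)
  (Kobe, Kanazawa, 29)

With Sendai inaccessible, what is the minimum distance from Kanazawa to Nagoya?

54

Candidate routes:
Kanazawa - Kobe - Fukuoka - Osaka - Nagoya: 29 + 19 + 3 + 3 = 54
Best route has total 54.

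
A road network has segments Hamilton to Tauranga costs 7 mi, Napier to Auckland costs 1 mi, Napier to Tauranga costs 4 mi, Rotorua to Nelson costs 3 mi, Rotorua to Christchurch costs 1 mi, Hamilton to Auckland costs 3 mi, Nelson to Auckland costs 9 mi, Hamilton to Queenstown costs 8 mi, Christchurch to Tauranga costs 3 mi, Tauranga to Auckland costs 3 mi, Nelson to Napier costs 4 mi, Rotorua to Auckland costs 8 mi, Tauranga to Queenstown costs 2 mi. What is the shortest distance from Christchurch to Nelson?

Checking several routes:
Christchurch-Rotorua-Nelson: 1 + 3 = 4
Christchurch-Tauranga-Auckland-Napier-Nelson: 3 + 3 + 1 + 4 = 11
Christchurch-Tauranga-Napier-Nelson: 3 + 4 + 4 = 11
Shortest: 4 mi.

4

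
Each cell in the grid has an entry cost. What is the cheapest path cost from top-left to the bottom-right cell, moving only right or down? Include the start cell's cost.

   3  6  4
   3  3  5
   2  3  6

One optimal route is r0c0→r1c0→r2c0→r2c1→r2c2.
Its cost is 3 + 3 + 2 + 3 + 6 = 17.
(Top row then right column would cost 24.)

17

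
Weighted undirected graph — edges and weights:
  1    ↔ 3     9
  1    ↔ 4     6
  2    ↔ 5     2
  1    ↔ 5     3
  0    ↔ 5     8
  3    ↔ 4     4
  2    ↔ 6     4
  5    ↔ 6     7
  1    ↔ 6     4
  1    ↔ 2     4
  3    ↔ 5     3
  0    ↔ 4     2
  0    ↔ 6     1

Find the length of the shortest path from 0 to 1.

5

A few of the 0→1 routes:
0 - 5 - 1: 8 + 3 = 11
0 - 6 - 1: 1 + 4 = 5
0 - 4 - 1: 2 + 6 = 8
0 - 6 - 2 - 5 - 1: 1 + 4 + 2 + 3 = 10
0 - 6 - 2 - 1: 1 + 4 + 4 = 9
Shortest: 5.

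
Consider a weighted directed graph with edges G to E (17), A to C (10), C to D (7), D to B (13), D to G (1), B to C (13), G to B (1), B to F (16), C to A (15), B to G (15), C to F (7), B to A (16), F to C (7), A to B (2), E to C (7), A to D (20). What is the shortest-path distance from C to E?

25

Routes from C to E:
C -> A -> D -> G -> E: 15 + 20 + 1 + 17 = 53
C -> D -> B -> G -> E: 7 + 13 + 15 + 17 = 52
C -> D -> G -> E: 7 + 1 + 17 = 25
C -> A -> B -> G -> E: 15 + 2 + 15 + 17 = 49
C -> A -> D -> B -> G -> E: 15 + 20 + 13 + 15 + 17 = 80
The minimum is 25.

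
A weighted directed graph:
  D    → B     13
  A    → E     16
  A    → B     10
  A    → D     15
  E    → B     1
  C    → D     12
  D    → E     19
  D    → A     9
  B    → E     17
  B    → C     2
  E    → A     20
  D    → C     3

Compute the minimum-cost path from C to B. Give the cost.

Candidate routes:
C - D - E - B: 12 + 19 + 1 = 32
C - D - A - B: 12 + 9 + 10 = 31
C - D - E - A - B: 12 + 19 + 20 + 10 = 61
C - D - B: 12 + 13 = 25
C - D - A - E - B: 12 + 9 + 16 + 1 = 38
The minimum is 25.

25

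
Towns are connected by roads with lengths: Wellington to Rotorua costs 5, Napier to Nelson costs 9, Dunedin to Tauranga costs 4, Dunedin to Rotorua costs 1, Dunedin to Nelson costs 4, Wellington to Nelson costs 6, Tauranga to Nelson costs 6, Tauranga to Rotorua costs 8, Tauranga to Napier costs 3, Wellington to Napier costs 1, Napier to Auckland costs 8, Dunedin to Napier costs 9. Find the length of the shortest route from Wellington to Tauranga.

Comparing a few candidate routes:
Wellington→Napier→Tauranga: 1 + 3 = 4
Wellington→Rotorua→Dunedin→Tauranga: 5 + 1 + 4 = 10
Wellington→Rotorua→Tauranga: 5 + 8 = 13
Wellington→Nelson→Tauranga: 6 + 6 = 12
The minimum is 4.

4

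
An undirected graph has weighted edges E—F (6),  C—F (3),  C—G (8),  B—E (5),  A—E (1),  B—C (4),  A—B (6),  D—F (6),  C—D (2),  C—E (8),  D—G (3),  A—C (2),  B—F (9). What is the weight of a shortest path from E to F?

6

A few of the E→F routes:
E → B → F: 5 + 9 = 14
E → B → C → F: 5 + 4 + 3 = 12
E → A → C → D → F: 1 + 2 + 2 + 6 = 11
E → C → F: 8 + 3 = 11
E → F: 6
E → A → C → F: 1 + 2 + 3 = 6
Shortest: 6.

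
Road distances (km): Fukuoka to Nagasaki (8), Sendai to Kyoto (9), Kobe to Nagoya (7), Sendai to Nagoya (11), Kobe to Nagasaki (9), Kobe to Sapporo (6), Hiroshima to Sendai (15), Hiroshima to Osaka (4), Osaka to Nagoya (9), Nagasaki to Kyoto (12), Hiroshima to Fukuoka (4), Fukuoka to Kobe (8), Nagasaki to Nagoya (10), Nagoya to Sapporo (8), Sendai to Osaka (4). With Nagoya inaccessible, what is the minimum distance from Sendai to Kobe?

20

A few of the Sendai→Kobe routes:
Sendai -> Hiroshima -> Fukuoka -> Kobe: 15 + 4 + 8 = 27
Sendai -> Osaka -> Hiroshima -> Fukuoka -> Nagasaki -> Kobe: 4 + 4 + 4 + 8 + 9 = 29
Sendai -> Osaka -> Hiroshima -> Fukuoka -> Kobe: 4 + 4 + 4 + 8 = 20
Shortest: 20 km.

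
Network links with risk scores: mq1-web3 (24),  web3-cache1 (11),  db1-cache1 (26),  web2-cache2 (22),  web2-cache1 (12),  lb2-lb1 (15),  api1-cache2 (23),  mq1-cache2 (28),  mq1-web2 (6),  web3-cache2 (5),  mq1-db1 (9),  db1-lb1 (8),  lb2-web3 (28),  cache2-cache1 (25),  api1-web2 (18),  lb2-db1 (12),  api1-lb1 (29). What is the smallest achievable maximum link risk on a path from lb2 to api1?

18

Comparing a few candidate routes:
lb2 -> lb1 -> db1 -> mq1 -> web2 -> cache1 -> web3 -> cache2 -> api1: max(15, 8, 9, 6, 12, 11, 5, 23) = 23
lb2 -> db1 -> mq1 -> web2 -> cache2 -> api1: max(12, 9, 6, 22, 23) = 23
lb2 -> lb1 -> db1 -> mq1 -> web2 -> cache2 -> api1: max(15, 8, 9, 6, 22, 23) = 23
lb2 -> db1 -> mq1 -> web2 -> api1: max(12, 9, 6, 18) = 18
lb2 -> lb1 -> db1 -> mq1 -> web2 -> api1: max(15, 8, 9, 6, 18) = 18
The minimum achievable maximum is 18.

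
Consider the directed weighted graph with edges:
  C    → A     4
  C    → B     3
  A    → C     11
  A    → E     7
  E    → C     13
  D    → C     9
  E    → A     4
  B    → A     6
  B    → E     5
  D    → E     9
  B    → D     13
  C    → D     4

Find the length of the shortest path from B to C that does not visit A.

18

Candidate routes:
B → D → E → C: 13 + 9 + 13 = 35
B → E → C: 5 + 13 = 18
B → D → C: 13 + 9 = 22
Best route has total 18.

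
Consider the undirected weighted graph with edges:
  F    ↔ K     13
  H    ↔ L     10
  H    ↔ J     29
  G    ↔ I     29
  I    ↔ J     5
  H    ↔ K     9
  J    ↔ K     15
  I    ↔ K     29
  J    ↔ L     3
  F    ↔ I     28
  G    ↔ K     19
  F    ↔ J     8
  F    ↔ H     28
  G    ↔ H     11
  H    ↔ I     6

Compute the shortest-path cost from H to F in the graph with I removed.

Some routes from H to F avoiding I:
H-L-J-K-F: 10 + 3 + 15 + 13 = 41
H-F: 28
H-K-J-F: 9 + 15 + 8 = 32
H-L-J-F: 10 + 3 + 8 = 21
H-J-F: 29 + 8 = 37
H-K-F: 9 + 13 = 22
The minimum is 21.

21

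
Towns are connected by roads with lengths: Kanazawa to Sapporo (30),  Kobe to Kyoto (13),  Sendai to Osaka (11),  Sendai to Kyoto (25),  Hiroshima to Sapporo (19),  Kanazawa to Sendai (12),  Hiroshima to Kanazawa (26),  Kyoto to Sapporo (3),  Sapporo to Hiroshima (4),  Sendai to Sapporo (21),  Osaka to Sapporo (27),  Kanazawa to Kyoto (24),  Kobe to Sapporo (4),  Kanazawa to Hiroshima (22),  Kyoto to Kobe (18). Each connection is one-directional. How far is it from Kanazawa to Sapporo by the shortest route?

Checking several routes:
Kanazawa-Kyoto-Sapporo: 24 + 3 = 27
Kanazawa-Sapporo: 30
Kanazawa-Sendai-Kyoto-Sapporo: 12 + 25 + 3 = 40
Kanazawa-Sendai-Sapporo: 12 + 21 = 33
The minimum is 27.

27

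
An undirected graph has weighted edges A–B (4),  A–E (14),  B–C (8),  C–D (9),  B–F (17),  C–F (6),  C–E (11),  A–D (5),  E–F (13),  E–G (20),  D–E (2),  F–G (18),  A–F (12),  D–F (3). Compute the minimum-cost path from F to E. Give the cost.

Checking several routes:
F - A - D - E: 12 + 5 + 2 = 19
F - C - E: 6 + 11 = 17
F - C - D - E: 6 + 9 + 2 = 17
F - D - E: 3 + 2 = 5
F - E: 13
Shortest: 5.

5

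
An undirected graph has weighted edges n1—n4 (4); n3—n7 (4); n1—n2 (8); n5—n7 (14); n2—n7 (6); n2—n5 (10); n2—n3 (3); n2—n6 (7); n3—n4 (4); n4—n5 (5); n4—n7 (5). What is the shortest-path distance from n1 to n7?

9

Checking several routes:
n1 → n4 → n3 → n7: 4 + 4 + 4 = 12
n1 → n4 → n3 → n2 → n7: 4 + 4 + 3 + 6 = 17
n1 → n2 → n7: 8 + 6 = 14
n1 → n2 → n3 → n7: 8 + 3 + 4 = 15
n1 → n4 → n7: 4 + 5 = 9
The minimum is 9.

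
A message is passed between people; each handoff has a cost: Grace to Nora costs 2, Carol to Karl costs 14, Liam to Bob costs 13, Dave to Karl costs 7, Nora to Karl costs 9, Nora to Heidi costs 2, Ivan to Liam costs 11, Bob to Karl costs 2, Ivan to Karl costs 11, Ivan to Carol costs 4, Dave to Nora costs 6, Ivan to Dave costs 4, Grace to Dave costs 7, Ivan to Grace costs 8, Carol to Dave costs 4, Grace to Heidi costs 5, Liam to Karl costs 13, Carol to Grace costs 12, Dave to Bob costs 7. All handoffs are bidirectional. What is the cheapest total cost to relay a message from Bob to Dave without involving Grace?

Some routes from Bob to Dave avoiding Grace:
Bob - Karl - Ivan - Dave: 2 + 11 + 4 = 17
Bob - Karl - Nora - Dave: 2 + 9 + 6 = 17
Bob - Karl - Dave: 2 + 7 = 9
Bob - Dave: 7
Best route has total 7.

7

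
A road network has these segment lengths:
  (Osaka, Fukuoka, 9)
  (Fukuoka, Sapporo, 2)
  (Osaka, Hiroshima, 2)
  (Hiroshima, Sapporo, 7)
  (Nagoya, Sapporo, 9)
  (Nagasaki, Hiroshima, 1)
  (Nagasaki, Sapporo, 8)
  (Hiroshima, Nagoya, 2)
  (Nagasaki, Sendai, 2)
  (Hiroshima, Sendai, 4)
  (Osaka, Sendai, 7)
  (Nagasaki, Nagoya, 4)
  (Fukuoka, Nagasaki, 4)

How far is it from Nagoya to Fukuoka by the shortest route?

7

A few of the Nagoya→Fukuoka routes:
Nagoya -> Hiroshima -> Nagasaki -> Fukuoka: 2 + 1 + 4 = 7
Nagoya -> Hiroshima -> Sapporo -> Fukuoka: 2 + 7 + 2 = 11
Nagoya -> Sapporo -> Fukuoka: 9 + 2 = 11
Nagoya -> Nagasaki -> Fukuoka: 4 + 4 = 8
The minimum is 7.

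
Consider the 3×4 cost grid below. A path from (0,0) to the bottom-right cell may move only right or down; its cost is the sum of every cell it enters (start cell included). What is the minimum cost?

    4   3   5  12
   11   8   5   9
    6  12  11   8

34

Path r0c0 → r0c1 → r0c2 → r1c2 → r1c3 → r2c3: 4 + 3 + 5 + 5 + 9 + 8 = 34.
(Top row then right column would cost 41.)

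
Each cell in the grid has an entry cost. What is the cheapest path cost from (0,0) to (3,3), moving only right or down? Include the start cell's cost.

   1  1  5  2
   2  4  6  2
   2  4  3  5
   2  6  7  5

Best path: r0c0 → r0c1 → r0c2 → r0c3 → r1c3 → r2c3 → r3c3
Cost: 1 + 1 + 5 + 2 + 2 + 5 + 5 = 21

21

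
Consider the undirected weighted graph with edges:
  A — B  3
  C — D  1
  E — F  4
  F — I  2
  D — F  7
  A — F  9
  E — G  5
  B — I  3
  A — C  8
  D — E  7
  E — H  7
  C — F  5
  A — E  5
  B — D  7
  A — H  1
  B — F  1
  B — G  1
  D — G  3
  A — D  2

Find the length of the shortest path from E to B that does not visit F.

Comparing a few candidate routes:
E-A-D-G-B: 5 + 2 + 3 + 1 = 11
E-H-A-B: 7 + 1 + 3 = 11
E-G-B: 5 + 1 = 6
E-D-G-B: 7 + 3 + 1 = 11
E-A-B: 5 + 3 = 8
Shortest: 6.

6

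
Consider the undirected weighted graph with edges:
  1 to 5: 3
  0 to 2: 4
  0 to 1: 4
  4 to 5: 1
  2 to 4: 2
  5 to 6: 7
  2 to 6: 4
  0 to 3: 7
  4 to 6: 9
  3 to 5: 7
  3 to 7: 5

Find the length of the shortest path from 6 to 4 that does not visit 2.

Routes from 6 to 4 avoiding 2:
6-5-4: 7 + 1 = 8
6-4: 9
The minimum is 8.

8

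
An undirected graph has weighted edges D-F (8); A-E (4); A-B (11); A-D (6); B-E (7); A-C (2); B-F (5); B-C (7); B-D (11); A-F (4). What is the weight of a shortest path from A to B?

Comparing a few candidate routes:
A→B: 11
A→D→B: 6 + 11 = 17
A→C→B: 2 + 7 = 9
A→E→B: 4 + 7 = 11
A→F→B: 4 + 5 = 9
Shortest: 9.

9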